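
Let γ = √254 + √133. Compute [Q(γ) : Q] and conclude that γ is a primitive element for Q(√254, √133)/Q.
[Q(γ) : Q] = 4 (equivalently, Q(γ) = Q(√254, √133))

Obviously Q(γ) ⊆ Q(√254, √133), and [Q(√254, √133):Q] = 4 (since 254, 133 are distinct squarefree integers > 1 with 33782 not a perfect square). To show equality we compute the minimal polynomial of γ. From γ = √254 + √133: γ^2 = 254 + 2√(33782) + 133 = 387 + 2√(33782), so γ^2 - 387 = 2√(33782); squaring, (γ^2 - 387)^2 = 4·33782, i.e. γ^4 - 774γ^2 + 149769 - 135128 = 0, i.e. γ^4 - 774γ^2 + 14641 = 0. So γ is a root of x^4 - 774x^2 + 14641. This polynomial is irreducible over Q: it has no rational root (each ±√254 ± √133 is irrational), and any factorization into two quadratics over Q would force √(33782) ∈ Q (pairing opposite roots) or √254, √133 ∈ Q (other pairings), all impossible. Hence [Q(γ):Q] = 4 = [Q(√254, √133):Q], so Q(γ) = Q(√254, √133).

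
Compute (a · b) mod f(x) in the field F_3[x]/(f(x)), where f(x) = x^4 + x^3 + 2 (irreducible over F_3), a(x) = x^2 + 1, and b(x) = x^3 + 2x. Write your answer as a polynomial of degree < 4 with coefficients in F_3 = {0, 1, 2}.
a · b ≡ x^3 + 2 (mod f(x))

Multiply in F_3[x]: a(x)·b(x) = (x^2 + 1)·(x^3 + 2x) = x^5 + 2x. This has degree ≥ 4, so divide by f(x) over F_3: x^5 + 2x = (x + 2)·(x^4 + x^3 + 2) + (x^3 + 2). Hence a·b ≡ x^3 + 2 (mod f). (F_3[x]/(f) is a field with 3^4 = 81 elements since f is irreducible of degree 4.)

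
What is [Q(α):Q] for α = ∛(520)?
[Q(α):Q] = 3

The minimal polynomial of α is x^3 - 520, irreducible over Q since 520 is not a perfect cube (so x^3 - 520 has no rational root). Hence [Q(α):Q] = deg(m_α) = 3.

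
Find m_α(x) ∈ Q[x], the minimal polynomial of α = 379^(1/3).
m_α(x) = x^3 - 379

α satisfies α^3 = 379, so x^3 - 379 annihilates α. By the rational root test, a rational root p/q (in lowest terms) of x^3 - 379 would satisfy p^3 = 379 q^3, forcing q = 1 and p^3 = 379; but 379 is not a perfect cube, contradiction. A monic cubic over Q with no rational root is irreducible (any nontrivial factorization would include a linear factor). Hence x^3 - 379 is the minimal polynomial of α, and in particular [Q(α):Q] = 3.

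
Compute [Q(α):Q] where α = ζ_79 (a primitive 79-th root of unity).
[Q(α):Q] = 78

The minimal polynomial of ζ_79 over Q is the 79-th cyclotomic polynomial Φ_79(x), which is irreducible over Q and has degree φ(79) = 78. Hence [Q(α):Q] = φ(79) = 78.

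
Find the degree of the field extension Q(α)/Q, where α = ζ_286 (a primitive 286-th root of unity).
[Q(α):Q] = 120

The minimal polynomial of ζ_286 over Q is the 286-th cyclotomic polynomial Φ_286(x), which is irreducible over Q and has degree φ(286) = 120. Hence [Q(α):Q] = φ(286) = 120.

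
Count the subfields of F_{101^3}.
F_{101^3} has 2 subfields

The subfields of F_{p^n} are exactly the fields F_{p^d} for d | n (each is the fixed field of the unique index-d subgroup of Gal(F_{p^n}/F_p) ≅ Z/nZ). The divisors of n = 3 are {1, 3}, giving 2 subfields: F_{101^1}, F_{101^3}.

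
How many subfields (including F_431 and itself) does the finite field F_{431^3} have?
F_{431^3} has 2 subfields

The subfields of F_{p^n} are exactly the fields F_{p^d} for d | n (each is the fixed field of the unique index-d subgroup of Gal(F_{p^n}/F_p) ≅ Z/nZ). The divisors of n = 3 are {1, 3}, giving 2 subfields: F_{431^1}, F_{431^3}.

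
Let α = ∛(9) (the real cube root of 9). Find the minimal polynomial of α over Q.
m_α(x) = x^3 - 9

α satisfies α^3 = 9, so x^3 - 9 annihilates α. By the rational root test, a rational root p/q (in lowest terms) of x^3 - 9 would satisfy p^3 = 9 q^3, forcing q = 1 and p^3 = 9; but 9 is not a perfect cube, contradiction. A monic cubic over Q with no rational root is irreducible (any nontrivial factorization would include a linear factor). Hence x^3 - 9 is the minimal polynomial of α, and in particular [Q(α):Q] = 3.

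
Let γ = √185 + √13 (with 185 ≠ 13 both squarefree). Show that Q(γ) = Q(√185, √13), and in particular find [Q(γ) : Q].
[Q(γ) : Q] = 4 (equivalently, Q(γ) = Q(√185, √13))

Obviously Q(γ) ⊆ Q(√185, √13), and [Q(√185, √13):Q] = 4 (since 185, 13 are distinct squarefree integers > 1 with 2405 not a perfect square). To show equality we compute the minimal polynomial of γ. From γ = √185 + √13: γ^2 = 185 + 2√(2405) + 13 = 198 + 2√(2405), so γ^2 - 198 = 2√(2405); squaring, (γ^2 - 198)^2 = 4·2405, i.e. γ^4 - 396γ^2 + 39204 - 9620 = 0, i.e. γ^4 - 396γ^2 + 29584 = 0. So γ is a root of x^4 - 396x^2 + 29584. This polynomial is irreducible over Q: it has no rational root (each ±√185 ± √13 is irrational), and any factorization into two quadratics over Q would force √(2405) ∈ Q (pairing opposite roots) or √185, √13 ∈ Q (other pairings), all impossible. Hence [Q(γ):Q] = 4 = [Q(√185, √13):Q], so Q(γ) = Q(√185, √13).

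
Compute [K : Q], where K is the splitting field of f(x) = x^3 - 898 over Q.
[K : Q] = 6

The roots of x^3 - 898 are ∛898, ω∛898, ω^2∛898 where ω = e^(2πi/3) is a primitive cube root of unity, so K = Q(∛898, ω). Now [Q(∛898):Q] = 3 (since 898 is not a perfect cube, x^3 - 898 is irreducible) and [Q(ω):Q] = 2. Both 2 and 3 divide [K:Q], and [K:Q] ≤ 3·2 = 6, so [K:Q] = 6. (Equivalently: Q(∛898) ⊂ R but ω ∉ R, so [K : Q(∛898)] = 2.)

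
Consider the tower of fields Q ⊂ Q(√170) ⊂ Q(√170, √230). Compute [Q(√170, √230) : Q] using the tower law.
[Q(√170, √230) : Q] = 4

[Q(√170):Q] = 2 (min poly x^2 - 170, irreducible since 170 is squarefree > 1). For the top step, suppose √230 ∈ Q(√170), say √230 = c + d√170 with c, d ∈ Q. Squaring: 230 = c^2 + 170d^2 + 2cd√170. Since √170 ∉ Q this forces 2cd = 0. If d = 0 then √230 = c ∈ Q, contradicting 230 squarefree > 1. If c = 0 then 230 = 170d^2, so 170·230 = (170d)^2 is a perfect square in Q — but 170·230 = 39100 is not a perfect square (since 170 and 230 are distinct squarefree integers). Contradiction. Hence √230 ∉ Q(√170), so x^2 - 230 stays irreducible over Q(√170) and [Q(√170, √230) : Q(√170)] = 2. By the tower law, [Q(√170, √230) : Q] = 2 · 2 = 4.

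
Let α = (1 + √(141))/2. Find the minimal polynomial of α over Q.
m_α(x) = x^2 - x - 35

From 2α - 1 = √(141), squaring gives (2α - 1)^2 = 141, i.e. 4α^2 - 4α + 1 = 141, so α^2 - α + (1 - 141)/4 = 0. Since 141 ≡ 1 (mod 4), (1 - 141)/4 = -35 ∈ Z. The polynomial x^2 - x - 35 has discriminant 1 - 4·(-35) = 141, which is not a perfect square in Q (d = 141 is squarefree and ≠ 1), so x^2 - x - 35 is irreducible over Q. It is the minimal polynomial of α.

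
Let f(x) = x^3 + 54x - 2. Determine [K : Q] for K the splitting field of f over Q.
[K : Q] = 6

By the rational root test, any rational root of the monic integer polynomial f(x) = x^3 + 54x - 2 must be an integer dividing the constant term -2, i.e. one of ±{1, 2}. Evaluating: f(1) = 53, f(-1) = -57, f(2) = 114, f(-2) = -118; none is 0, so f has no rational root and is therefore irreducible over Q (a cubic with no linear factor over a field is irreducible). For an irreducible cubic, the Galois group is A_3 or S_3 according as the discriminant disc(f) = -4a^3 - 27b^2 = -4·(54)^3 - 27·(-2)^2 = -629964 is or is not a square in Q. Here disc(f) = -629964 is not a perfect square in Q, so the Galois group of f over Q is not contained in A_3 and must be all of S_3. The splitting field has degree |S_3| = 6 over Q, so [K : Q] = 6.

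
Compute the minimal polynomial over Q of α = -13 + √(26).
m_α(x) = x^2 + 26x + 143

From α + 13 = √(26), squaring gives (α + 13)^2 = 26, i.e. α^2 + 26α + 169 = 26, so α^2 + 26α + 143 = 0. The discriminant of x^2 + 26x + 143 is (26)^2 - 4·(143) = 676 - 572 = 104, and 4·(26) is not a perfect square in Q since 26 is squarefree and ≠ 1. Hence x^2 + 26x + 143 is irreducible over Q and is the minimal polynomial of α.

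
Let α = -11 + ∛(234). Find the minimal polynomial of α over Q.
m_α(x) = x^3 + 33x^2 + 363x + 1097

Set β = α + 11 = ∛(234), so β^3 = 234. Then (α + 11)^3 - 234 = 0, i.e. α is a root of g(x) = (x + 11)^3 - 234 = x^3 + 33x^2 + 363x + 1097. Since g(x) = h(x + 11) where h(x) = x^3 - 234, and h is irreducible over Q (because 234 is not a perfect cube, so h has no rational root, and a monic cubic with no rational root is irreducible), g is also irreducible (irreducibility is preserved under the substitution x → x + 11). Hence m_α(x) = x^3 + 33x^2 + 363x + 1097.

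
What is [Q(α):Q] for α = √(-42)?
[Q(α):Q] = 2

[Q(α):Q] equals the degree of the minimal polynomial of α. Here α^2 = -42 and x^2 + 42 is irreducible (d = -42 is squarefree, ≠ 1, hence not a square), so deg(m_α) = 2. Thus [Q(α):Q] = 2.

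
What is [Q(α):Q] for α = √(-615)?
[Q(α):Q] = 2

[Q(α):Q] equals the degree of the minimal polynomial of α. Here α^2 = -615 and x^2 + 615 is irreducible (d = -615 is squarefree, ≠ 1, hence not a square), so deg(m_α) = 2. Thus [Q(α):Q] = 2.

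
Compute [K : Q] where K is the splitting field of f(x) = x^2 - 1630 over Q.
[K : Q] = 2

f(x) = x^2 - 1630 factors as (x - √1630)(x + √1630). The splitting field is K = Q(√1630). Since 1630 is squarefree and > 1, it is not a perfect square, so x^2 - 1630 is irreducible over Q and [Q(√1630) : Q] = 2. Hence [K : Q] = 2.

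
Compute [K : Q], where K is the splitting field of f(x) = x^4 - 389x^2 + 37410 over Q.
[K : Q] = 4

Solving the quadratic in x^2: x^2 = (389 ± √(389^2 - 4·37410))/2 = (389 ± √1681)/2 = (389 ± 41)/2, giving x^2 = 174 or x^2 = 215. So f(x) = (x^2 - 174)(x^2 - 215) and the roots of f are ±√174, ±√215. Hence the splitting field is K = Q(√174, √215). Since 174 and 215 are distinct squarefree integers > 1, their product 37410 is not a perfect square, so √215 ∉ Q(√174). By the tower law [K:Q] = [Q(√174,√215):Q(√174)] · [Q(√174):Q] = 2 · 2 = 4.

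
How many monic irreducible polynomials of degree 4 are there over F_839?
There are 123876017580 monic irreducible polynomials of degree 4 over F_839

Each element of F_{839^4} that lies in no proper subfield is a root of exactly one monic irreducible of degree 4 over F_839, and each such polynomial has 4 distinct roots in F_{839^4}. By Möbius inversion the count is N_839(4) = (1/4) Σ_{d|4} μ(4/d) · 839^d = (1/4)(μ(4)·839^1 + μ(2)·839^2 + μ(1)·839^4) = 495504070320/4 = 123876017580.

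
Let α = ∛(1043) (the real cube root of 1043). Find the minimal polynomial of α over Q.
m_α(x) = x^3 - 1043

α satisfies α^3 = 1043, so x^3 - 1043 annihilates α. By the rational root test, a rational root p/q (in lowest terms) of x^3 - 1043 would satisfy p^3 = 1043 q^3, forcing q = 1 and p^3 = 1043; but 1043 is not a perfect cube, contradiction. A monic cubic over Q with no rational root is irreducible (any nontrivial factorization would include a linear factor). Hence x^3 - 1043 is the minimal polynomial of α, and in particular [Q(α):Q] = 3.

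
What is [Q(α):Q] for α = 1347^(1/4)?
[Q(α):Q] = 4

α is a root of x^4 - 1347. By Eisenstein's criterion at the prime p = 3 (which divides the constant term 1347 but p^2 = 9 does not, since 1347 is squarefree), x^4 - 1347 is irreducible over Q. Hence [Q(α):Q] = 4.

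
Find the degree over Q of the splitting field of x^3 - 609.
[K : Q] = 6

The roots of x^3 - 609 are ∛609, ω∛609, ω^2∛609 where ω = e^(2πi/3) is a primitive cube root of unity, so K = Q(∛609, ω). Now [Q(∛609):Q] = 3 (since 609 is not a perfect cube, x^3 - 609 is irreducible) and [Q(ω):Q] = 2. Both 2 and 3 divide [K:Q], and [K:Q] ≤ 3·2 = 6, so [K:Q] = 6. (Equivalently: Q(∛609) ⊂ R but ω ∉ R, so [K : Q(∛609)] = 2.)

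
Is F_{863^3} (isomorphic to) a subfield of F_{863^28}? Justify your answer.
No: F_{863^3} is not a subfield of F_{863^28}

F_{p^m} embeds in F_{p^n} iff m | n. Here 3 ∤ 28 (since 28 = 9·3 + 1 with remainder 1 ≠ 0), so F_{863^3} is not a subfield of F_{863^28}. Equivalently: if it were, the tower law would give 3 = [F_{863^3}:F_863] dividing [F_{863^28}:F_863] = 28, contradiction.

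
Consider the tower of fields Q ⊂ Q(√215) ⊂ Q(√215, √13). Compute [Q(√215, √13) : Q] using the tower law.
[Q(√215, √13) : Q] = 4

[Q(√215):Q] = 2 (min poly x^2 - 215, irreducible since 215 is squarefree > 1). For the top step, suppose √13 ∈ Q(√215), say √13 = c + d√215 with c, d ∈ Q. Squaring: 13 = c^2 + 215d^2 + 2cd√215. Since √215 ∉ Q this forces 2cd = 0. If d = 0 then √13 = c ∈ Q, contradicting 13 squarefree > 1. If c = 0 then 13 = 215d^2, so 215·13 = (215d)^2 is a perfect square in Q — but 215·13 = 2795 is not a perfect square (since 215 and 13 are distinct squarefree integers). Contradiction. Hence √13 ∉ Q(√215), so x^2 - 13 stays irreducible over Q(√215) and [Q(√215, √13) : Q(√215)] = 2. By the tower law, [Q(√215, √13) : Q] = 2 · 2 = 4.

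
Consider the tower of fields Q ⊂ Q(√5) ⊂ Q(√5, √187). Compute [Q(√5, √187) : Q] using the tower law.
[Q(√5, √187) : Q] = 4

[Q(√5):Q] = 2 (min poly x^2 - 5, irreducible since 5 is squarefree > 1). For the top step, suppose √187 ∈ Q(√5), say √187 = c + d√5 with c, d ∈ Q. Squaring: 187 = c^2 + 5d^2 + 2cd√5. Since √5 ∉ Q this forces 2cd = 0. If d = 0 then √187 = c ∈ Q, contradicting 187 squarefree > 1. If c = 0 then 187 = 5d^2, so 5·187 = (5d)^2 is a perfect square in Q — but 5·187 = 935 is not a perfect square (since 5 and 187 are distinct squarefree integers). Contradiction. Hence √187 ∉ Q(√5), so x^2 - 187 stays irreducible over Q(√5) and [Q(√5, √187) : Q(√5)] = 2. By the tower law, [Q(√5, √187) : Q] = 2 · 2 = 4.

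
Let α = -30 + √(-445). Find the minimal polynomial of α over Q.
m_α(x) = x^2 + 60x + 1345

From α + 30 = √(-445), squaring gives (α + 30)^2 = -445, i.e. α^2 + 60α + 900 = -445, so α^2 + 60α + 1345 = 0. The discriminant of x^2 + 60x + 1345 is (60)^2 - 4·(1345) = 3600 - 5380 = -1780, and 4·(-445) is not a perfect square in Q since -445 is squarefree and ≠ 1. Hence x^2 + 60x + 1345 is irreducible over Q and is the minimal polynomial of α.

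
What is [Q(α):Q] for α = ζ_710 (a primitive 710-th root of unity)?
[Q(α):Q] = 280

The minimal polynomial of ζ_710 over Q is the 710-th cyclotomic polynomial Φ_710(x), which is irreducible over Q and has degree φ(710) = 280. Hence [Q(α):Q] = φ(710) = 280.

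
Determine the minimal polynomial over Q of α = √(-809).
m_α(x) = x^2 + 809

α satisfies α^2 + 809 = 0, so x^2 + 809 annihilates α. Since d = -809 is squarefree and ≠ 1, it is not a perfect square in Q, so x^2 + 809 has no rational root and is therefore irreducible over Q (a degree-2 polynomial over a field is irreducible iff it has no root). Hence m_α(x) = x^2 + 809.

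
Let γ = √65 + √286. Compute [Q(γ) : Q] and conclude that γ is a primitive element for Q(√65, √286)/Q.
[Q(γ) : Q] = 4 (equivalently, Q(γ) = Q(√65, √286))

Obviously Q(γ) ⊆ Q(√65, √286), and [Q(√65, √286):Q] = 4 (since 65, 286 are distinct squarefree integers > 1 with 18590 not a perfect square). To show equality we compute the minimal polynomial of γ. From γ = √65 + √286: γ^2 = 65 + 2√(18590) + 286 = 351 + 2√(18590), so γ^2 - 351 = 2√(18590); squaring, (γ^2 - 351)^2 = 4·18590, i.e. γ^4 - 702γ^2 + 123201 - 74360 = 0, i.e. γ^4 - 702γ^2 + 48841 = 0. So γ is a root of x^4 - 702x^2 + 48841. This polynomial is irreducible over Q: it has no rational root (each ±√65 ± √286 is irrational), and any factorization into two quadratics over Q would force √(18590) ∈ Q (pairing opposite roots) or √65, √286 ∈ Q (other pairings), all impossible. Hence [Q(γ):Q] = 4 = [Q(√65, √286):Q], so Q(γ) = Q(√65, √286).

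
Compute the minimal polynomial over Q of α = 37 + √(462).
m_α(x) = x^2 - 74x + 907

From α - 37 = √(462), squaring gives (α - 37)^2 = 462, i.e. α^2 - 74α + 1369 = 462, so α^2 - 74α + 907 = 0. The discriminant of x^2 - 74x + 907 is (-74)^2 - 4·(907) = 5476 - 3628 = 1848, and 4·(462) is not a perfect square in Q since 462 is squarefree and ≠ 1. Hence x^2 - 74x + 907 is irreducible over Q and is the minimal polynomial of α.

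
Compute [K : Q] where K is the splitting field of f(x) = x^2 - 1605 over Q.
[K : Q] = 2

f(x) = x^2 - 1605 factors as (x - √1605)(x + √1605). The splitting field is K = Q(√1605). Since 1605 is squarefree and > 1, it is not a perfect square, so x^2 - 1605 is irreducible over Q and [Q(√1605) : Q] = 2. Hence [K : Q] = 2.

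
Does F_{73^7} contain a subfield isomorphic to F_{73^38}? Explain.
No: F_{73^38} is not a subfield of F_{73^7}

F_{p^m} embeds in F_{p^n} iff m | n. Here 38 ∤ 7 (since 7 = 0·38 + 7 with remainder 7 ≠ 0), so F_{73^38} is not a subfield of F_{73^7}. Equivalently: if it were, the tower law would give 38 = [F_{73^38}:F_73] dividing [F_{73^7}:F_73] = 7, contradiction.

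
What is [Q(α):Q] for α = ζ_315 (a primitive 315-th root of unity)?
[Q(α):Q] = 144

The minimal polynomial of ζ_315 over Q is the 315-th cyclotomic polynomial Φ_315(x), which is irreducible over Q and has degree φ(315) = 144. Hence [Q(α):Q] = φ(315) = 144.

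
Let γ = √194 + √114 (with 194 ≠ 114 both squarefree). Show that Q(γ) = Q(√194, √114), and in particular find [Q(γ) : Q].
[Q(γ) : Q] = 4 (equivalently, Q(γ) = Q(√194, √114))

Obviously Q(γ) ⊆ Q(√194, √114), and [Q(√194, √114):Q] = 4 (since 194, 114 are distinct squarefree integers > 1 with 22116 not a perfect square). To show equality we compute the minimal polynomial of γ. From γ = √194 + √114: γ^2 = 194 + 2√(22116) + 114 = 308 + 2√(22116), so γ^2 - 308 = 2√(22116); squaring, (γ^2 - 308)^2 = 4·22116, i.e. γ^4 - 616γ^2 + 94864 - 88464 = 0, i.e. γ^4 - 616γ^2 + 6400 = 0. So γ is a root of x^4 - 616x^2 + 6400. This polynomial is irreducible over Q: it has no rational root (each ±√194 ± √114 is irrational), and any factorization into two quadratics over Q would force √(22116) ∈ Q (pairing opposite roots) or √194, √114 ∈ Q (other pairings), all impossible. Hence [Q(γ):Q] = 4 = [Q(√194, √114):Q], so Q(γ) = Q(√194, √114).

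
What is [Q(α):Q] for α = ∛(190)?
[Q(α):Q] = 3

The minimal polynomial of α is x^3 - 190, irreducible over Q since 190 is not a perfect cube (so x^3 - 190 has no rational root). Hence [Q(α):Q] = deg(m_α) = 3.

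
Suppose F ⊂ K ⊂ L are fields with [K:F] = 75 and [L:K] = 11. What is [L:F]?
[L:F] = 825

The tower law says that for any tower of field extensions F ⊂ K ⊂ L with finite degrees, [L:F] = [L:K] · [K:F]. Here this gives [L:F] = 11 · 75 = 825.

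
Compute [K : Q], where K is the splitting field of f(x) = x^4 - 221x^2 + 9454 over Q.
[K : Q] = 4

Solving the quadratic in x^2: x^2 = (221 ± √(221^2 - 4·9454))/2 = (221 ± √11025)/2 = (221 ± 105)/2, giving x^2 = 163 or x^2 = 58. So f(x) = (x^2 - 163)(x^2 - 58) and the roots of f are ±√163, ±√58. Hence the splitting field is K = Q(√163, √58). Since 163 and 58 are distinct squarefree integers > 1, their product 9454 is not a perfect square, so √58 ∉ Q(√163). By the tower law [K:Q] = [Q(√163,√58):Q(√163)] · [Q(√163):Q] = 2 · 2 = 4.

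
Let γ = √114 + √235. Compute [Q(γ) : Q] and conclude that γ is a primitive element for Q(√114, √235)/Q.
[Q(γ) : Q] = 4 (equivalently, Q(γ) = Q(√114, √235))

Obviously Q(γ) ⊆ Q(√114, √235), and [Q(√114, √235):Q] = 4 (since 114, 235 are distinct squarefree integers > 1 with 26790 not a perfect square). To show equality we compute the minimal polynomial of γ. From γ = √114 + √235: γ^2 = 114 + 2√(26790) + 235 = 349 + 2√(26790), so γ^2 - 349 = 2√(26790); squaring, (γ^2 - 349)^2 = 4·26790, i.e. γ^4 - 698γ^2 + 121801 - 107160 = 0, i.e. γ^4 - 698γ^2 + 14641 = 0. So γ is a root of x^4 - 698x^2 + 14641. This polynomial is irreducible over Q: it has no rational root (each ±√114 ± √235 is irrational), and any factorization into two quadratics over Q would force √(26790) ∈ Q (pairing opposite roots) or √114, √235 ∈ Q (other pairings), all impossible. Hence [Q(γ):Q] = 4 = [Q(√114, √235):Q], so Q(γ) = Q(√114, √235).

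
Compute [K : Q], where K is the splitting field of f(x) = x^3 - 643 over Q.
[K : Q] = 6

The roots of x^3 - 643 are ∛643, ω∛643, ω^2∛643 where ω = e^(2πi/3) is a primitive cube root of unity, so K = Q(∛643, ω). Now [Q(∛643):Q] = 3 (since 643 is not a perfect cube, x^3 - 643 is irreducible) and [Q(ω):Q] = 2. Both 2 and 3 divide [K:Q], and [K:Q] ≤ 3·2 = 6, so [K:Q] = 6. (Equivalently: Q(∛643) ⊂ R but ω ∉ R, so [K : Q(∛643)] = 2.)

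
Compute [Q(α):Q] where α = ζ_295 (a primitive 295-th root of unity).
[Q(α):Q] = 232

The minimal polynomial of ζ_295 over Q is the 295-th cyclotomic polynomial Φ_295(x), which is irreducible over Q and has degree φ(295) = 232. Hence [Q(α):Q] = φ(295) = 232.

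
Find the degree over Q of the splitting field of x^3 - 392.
[K : Q] = 6

The roots of x^3 - 392 are ∛392, ω∛392, ω^2∛392 where ω = e^(2πi/3) is a primitive cube root of unity, so K = Q(∛392, ω). Now [Q(∛392):Q] = 3 (since 392 is not a perfect cube, x^3 - 392 is irreducible) and [Q(ω):Q] = 2. Both 2 and 3 divide [K:Q], and [K:Q] ≤ 3·2 = 6, so [K:Q] = 6. (Equivalently: Q(∛392) ⊂ R but ω ∉ R, so [K : Q(∛392)] = 2.)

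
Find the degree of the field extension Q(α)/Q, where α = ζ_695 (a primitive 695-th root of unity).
[Q(α):Q] = 552

The minimal polynomial of ζ_695 over Q is the 695-th cyclotomic polynomial Φ_695(x), which is irreducible over Q and has degree φ(695) = 552. Hence [Q(α):Q] = φ(695) = 552.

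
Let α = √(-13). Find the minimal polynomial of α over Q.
m_α(x) = x^2 + 13

α satisfies α^2 + 13 = 0, so x^2 + 13 annihilates α. Since d = -13 is squarefree and ≠ 1, it is not a perfect square in Q, so x^2 + 13 has no rational root and is therefore irreducible over Q (a degree-2 polynomial over a field is irreducible iff it has no root). Hence m_α(x) = x^2 + 13.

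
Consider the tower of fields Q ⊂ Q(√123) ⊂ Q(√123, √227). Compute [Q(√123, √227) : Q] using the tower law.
[Q(√123, √227) : Q] = 4

[Q(√123):Q] = 2 (min poly x^2 - 123, irreducible since 123 is squarefree > 1). For the top step, suppose √227 ∈ Q(√123), say √227 = c + d√123 with c, d ∈ Q. Squaring: 227 = c^2 + 123d^2 + 2cd√123. Since √123 ∉ Q this forces 2cd = 0. If d = 0 then √227 = c ∈ Q, contradicting 227 squarefree > 1. If c = 0 then 227 = 123d^2, so 123·227 = (123d)^2 is a perfect square in Q — but 123·227 = 27921 is not a perfect square (since 123 and 227 are distinct squarefree integers). Contradiction. Hence √227 ∉ Q(√123), so x^2 - 227 stays irreducible over Q(√123) and [Q(√123, √227) : Q(√123)] = 2. By the tower law, [Q(√123, √227) : Q] = 2 · 2 = 4.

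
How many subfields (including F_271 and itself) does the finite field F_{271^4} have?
F_{271^4} has 3 subfields

The subfields of F_{p^n} are exactly the fields F_{p^d} for d | n (each is the fixed field of the unique index-d subgroup of Gal(F_{p^n}/F_p) ≅ Z/nZ). The divisors of n = 4 are {1, 2, 4}, giving 3 subfields: F_{271^1}, F_{271^2}, F_{271^4}.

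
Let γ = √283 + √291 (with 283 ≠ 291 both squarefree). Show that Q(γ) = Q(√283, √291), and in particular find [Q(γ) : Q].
[Q(γ) : Q] = 4 (equivalently, Q(γ) = Q(√283, √291))

Obviously Q(γ) ⊆ Q(√283, √291), and [Q(√283, √291):Q] = 4 (since 283, 291 are distinct squarefree integers > 1 with 82353 not a perfect square). To show equality we compute the minimal polynomial of γ. From γ = √283 + √291: γ^2 = 283 + 2√(82353) + 291 = 574 + 2√(82353), so γ^2 - 574 = 2√(82353); squaring, (γ^2 - 574)^2 = 4·82353, i.e. γ^4 - 1148γ^2 + 329476 - 329412 = 0, i.e. γ^4 - 1148γ^2 + 64 = 0. So γ is a root of x^4 - 1148x^2 + 64. This polynomial is irreducible over Q: it has no rational root (each ±√283 ± √291 is irrational), and any factorization into two quadratics over Q would force √(82353) ∈ Q (pairing opposite roots) or √283, √291 ∈ Q (other pairings), all impossible. Hence [Q(γ):Q] = 4 = [Q(√283, √291):Q], so Q(γ) = Q(√283, √291).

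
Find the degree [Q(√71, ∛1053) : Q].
[Q(√71, ∛1053) : Q] = 6

Let L = Q(√71, ∛1053). Since Q(√71) ⊂ L and [Q(√71):Q] = 2, the tower law gives 2 | [L:Q]. Likewise Q(∛1053) ⊂ L with [Q(∛1053):Q] = 3 (because 1053 is not a perfect cube), so 3 | [L:Q]. As gcd(2,3) = 1, [L:Q] is divisible by 6. Conversely L is generated over Q by √71 and ∛1053, so [L:Q] ≤ 2·3 = 6. Therefore [Q(√71, ∛1053) : Q] = 6.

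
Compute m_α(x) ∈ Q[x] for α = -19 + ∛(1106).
m_α(x) = x^3 + 57x^2 + 1083x + 5753

Set β = α + 19 = ∛(1106), so β^3 = 1106. Then (α + 19)^3 - 1106 = 0, i.e. α is a root of g(x) = (x + 19)^3 - 1106 = x^3 + 57x^2 + 1083x + 5753. Since g(x) = h(x + 19) where h(x) = x^3 - 1106, and h is irreducible over Q (because 1106 is not a perfect cube, so h has no rational root, and a monic cubic with no rational root is irreducible), g is also irreducible (irreducibility is preserved under the substitution x → x + 19). Hence m_α(x) = x^3 + 57x^2 + 1083x + 5753.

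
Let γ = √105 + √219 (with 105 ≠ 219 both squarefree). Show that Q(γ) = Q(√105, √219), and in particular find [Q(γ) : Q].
[Q(γ) : Q] = 4 (equivalently, Q(γ) = Q(√105, √219))

Obviously Q(γ) ⊆ Q(√105, √219), and [Q(√105, √219):Q] = 4 (since 105, 219 are distinct squarefree integers > 1 with 22995 not a perfect square). To show equality we compute the minimal polynomial of γ. From γ = √105 + √219: γ^2 = 105 + 2√(22995) + 219 = 324 + 2√(22995), so γ^2 - 324 = 2√(22995); squaring, (γ^2 - 324)^2 = 4·22995, i.e. γ^4 - 648γ^2 + 104976 - 91980 = 0, i.e. γ^4 - 648γ^2 + 12996 = 0. So γ is a root of x^4 - 648x^2 + 12996. This polynomial is irreducible over Q: it has no rational root (each ±√105 ± √219 is irrational), and any factorization into two quadratics over Q would force √(22995) ∈ Q (pairing opposite roots) or √105, √219 ∈ Q (other pairings), all impossible. Hence [Q(γ):Q] = 4 = [Q(√105, √219):Q], so Q(γ) = Q(√105, √219).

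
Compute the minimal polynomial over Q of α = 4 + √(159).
m_α(x) = x^2 - 8x - 143

From α - 4 = √(159), squaring gives (α - 4)^2 = 159, i.e. α^2 - 8α + 16 = 159, so α^2 - 8α - 143 = 0. The discriminant of x^2 - 8x - 143 is (-8)^2 - 4·(-143) = 64 + 572 = 636, and 4·(159) is not a perfect square in Q since 159 is squarefree and ≠ 1. Hence x^2 - 8x - 143 is irreducible over Q and is the minimal polynomial of α.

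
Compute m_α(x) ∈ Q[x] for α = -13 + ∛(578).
m_α(x) = x^3 + 39x^2 + 507x + 1619

Set β = α + 13 = ∛(578), so β^3 = 578. Then (α + 13)^3 - 578 = 0, i.e. α is a root of g(x) = (x + 13)^3 - 578 = x^3 + 39x^2 + 507x + 1619. Since g(x) = h(x + 13) where h(x) = x^3 - 578, and h is irreducible over Q (because 578 is not a perfect cube, so h has no rational root, and a monic cubic with no rational root is irreducible), g is also irreducible (irreducibility is preserved under the substitution x → x + 13). Hence m_α(x) = x^3 + 39x^2 + 507x + 1619.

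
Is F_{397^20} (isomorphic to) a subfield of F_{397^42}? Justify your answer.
No: F_{397^20} is not a subfield of F_{397^42}

F_{p^m} embeds in F_{p^n} iff m | n. Here 20 ∤ 42 (since 42 = 2·20 + 2 with remainder 2 ≠ 0), so F_{397^20} is not a subfield of F_{397^42}. Equivalently: if it were, the tower law would give 20 = [F_{397^20}:F_397] dividing [F_{397^42}:F_397] = 42, contradiction.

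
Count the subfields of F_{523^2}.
F_{523^2} has 2 subfields

The subfields of F_{p^n} are exactly the fields F_{p^d} for d | n (each is the fixed field of the unique index-d subgroup of Gal(F_{p^n}/F_p) ≅ Z/nZ). The divisors of n = 2 are {1, 2}, giving 2 subfields: F_{523^1}, F_{523^2}.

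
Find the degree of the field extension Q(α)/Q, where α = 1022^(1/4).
[Q(α):Q] = 4

α is a root of x^4 - 1022. By Eisenstein's criterion at the prime p = 2 (which divides the constant term 1022 but p^2 = 4 does not, since 1022 is squarefree), x^4 - 1022 is irreducible over Q. Hence [Q(α):Q] = 4.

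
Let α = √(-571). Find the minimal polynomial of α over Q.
m_α(x) = x^2 + 571

α satisfies α^2 + 571 = 0, so x^2 + 571 annihilates α. Since d = -571 is squarefree and ≠ 1, it is not a perfect square in Q, so x^2 + 571 has no rational root and is therefore irreducible over Q (a degree-2 polynomial over a field is irreducible iff it has no root). Hence m_α(x) = x^2 + 571.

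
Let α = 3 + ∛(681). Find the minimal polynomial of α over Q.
m_α(x) = x^3 - 9x^2 + 27x - 708

Set β = α - 3 = ∛(681), so β^3 = 681. Then (α - 3)^3 - 681 = 0, i.e. α is a root of g(x) = (x - 3)^3 - 681 = x^3 - 9x^2 + 27x - 708. Since g(x) = h(x - 3) where h(x) = x^3 - 681, and h is irreducible over Q (because 681 is not a perfect cube, so h has no rational root, and a monic cubic with no rational root is irreducible), g is also irreducible (irreducibility is preserved under the substitution x → x - 3). Hence m_α(x) = x^3 - 9x^2 + 27x - 708.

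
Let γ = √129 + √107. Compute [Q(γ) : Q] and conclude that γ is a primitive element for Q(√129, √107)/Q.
[Q(γ) : Q] = 4 (equivalently, Q(γ) = Q(√129, √107))

Obviously Q(γ) ⊆ Q(√129, √107), and [Q(√129, √107):Q] = 4 (since 129, 107 are distinct squarefree integers > 1 with 13803 not a perfect square). To show equality we compute the minimal polynomial of γ. From γ = √129 + √107: γ^2 = 129 + 2√(13803) + 107 = 236 + 2√(13803), so γ^2 - 236 = 2√(13803); squaring, (γ^2 - 236)^2 = 4·13803, i.e. γ^4 - 472γ^2 + 55696 - 55212 = 0, i.e. γ^4 - 472γ^2 + 484 = 0. So γ is a root of x^4 - 472x^2 + 484. This polynomial is irreducible over Q: it has no rational root (each ±√129 ± √107 is irrational), and any factorization into two quadratics over Q would force √(13803) ∈ Q (pairing opposite roots) or √129, √107 ∈ Q (other pairings), all impossible. Hence [Q(γ):Q] = 4 = [Q(√129, √107):Q], so Q(γ) = Q(√129, √107).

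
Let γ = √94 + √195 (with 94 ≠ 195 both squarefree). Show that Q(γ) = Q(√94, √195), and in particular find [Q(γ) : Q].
[Q(γ) : Q] = 4 (equivalently, Q(γ) = Q(√94, √195))

Obviously Q(γ) ⊆ Q(√94, √195), and [Q(√94, √195):Q] = 4 (since 94, 195 are distinct squarefree integers > 1 with 18330 not a perfect square). To show equality we compute the minimal polynomial of γ. From γ = √94 + √195: γ^2 = 94 + 2√(18330) + 195 = 289 + 2√(18330), so γ^2 - 289 = 2√(18330); squaring, (γ^2 - 289)^2 = 4·18330, i.e. γ^4 - 578γ^2 + 83521 - 73320 = 0, i.e. γ^4 - 578γ^2 + 10201 = 0. So γ is a root of x^4 - 578x^2 + 10201. This polynomial is irreducible over Q: it has no rational root (each ±√94 ± √195 is irrational), and any factorization into two quadratics over Q would force √(18330) ∈ Q (pairing opposite roots) or √94, √195 ∈ Q (other pairings), all impossible. Hence [Q(γ):Q] = 4 = [Q(√94, √195):Q], so Q(γ) = Q(√94, √195).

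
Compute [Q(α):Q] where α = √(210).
[Q(α):Q] = 2

[Q(α):Q] equals the degree of the minimal polynomial of α. Here α^2 = 210 and x^2 - 210 is irreducible (d = 210 is squarefree, ≠ 1, hence not a square), so deg(m_α) = 2. Thus [Q(α):Q] = 2.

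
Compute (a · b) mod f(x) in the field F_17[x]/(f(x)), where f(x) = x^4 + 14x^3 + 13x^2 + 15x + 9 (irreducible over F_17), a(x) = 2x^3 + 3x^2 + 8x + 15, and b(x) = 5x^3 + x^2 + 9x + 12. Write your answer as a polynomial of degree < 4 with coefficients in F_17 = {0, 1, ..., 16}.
a · b ≡ 14x^3 + 7x^2 + 3x + 8 (mod f(x))

Multiply in F_17[x]: a(x)·b(x) = (2x^3 + 3x^2 + 8x + 15)·(5x^3 + x^2 + 9x + 12) = 10x^6 + 10x^4 + 15x^3 + 4x^2 + 10x + 10. This has degree ≥ 4, so divide by f(x) over F_17: 10x^6 + 10x^4 + 15x^3 + 4x^2 + 10x + 10 = (10x^2 + 13x + 4)·(x^4 + 14x^3 + 13x^2 + 15x + 9) + (14x^3 + 7x^2 + 3x + 8). Hence a·b ≡ 14x^3 + 7x^2 + 3x + 8 (mod f). (F_17[x]/(f) is a field with 17^4 = 83521 elements since f is irreducible of degree 4.)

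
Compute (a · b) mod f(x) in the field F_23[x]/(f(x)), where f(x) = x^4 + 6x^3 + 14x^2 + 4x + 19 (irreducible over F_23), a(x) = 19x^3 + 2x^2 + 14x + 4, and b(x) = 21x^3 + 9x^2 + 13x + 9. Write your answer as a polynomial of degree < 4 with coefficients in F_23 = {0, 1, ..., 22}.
a · b ≡ 12x^3 + 11x^2 + 20x + 3 (mod f(x))

Multiply in F_23[x]: a(x)·b(x) = (19x^3 + 2x^2 + 14x + 4)·(21x^3 + 9x^2 + 13x + 9) = 8x^6 + 6x^5 + 7x^4 + 16x^3 + 6x^2 + 17x + 13. This has degree ≥ 4, so divide by f(x) over F_23: 8x^6 + 6x^5 + 7x^4 + 16x^3 + 6x^2 + 17x + 13 = (8x^2 + 4x + 9)·(x^4 + 6x^3 + 14x^2 + 4x + 19) + (12x^3 + 11x^2 + 20x + 3). Hence a·b ≡ 12x^3 + 11x^2 + 20x + 3 (mod f). (F_23[x]/(f) is a field with 23^4 = 279841 elements since f is irreducible of degree 4.)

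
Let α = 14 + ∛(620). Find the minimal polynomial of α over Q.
m_α(x) = x^3 - 42x^2 + 588x - 3364

Set β = α - 14 = ∛(620), so β^3 = 620. Then (α - 14)^3 - 620 = 0, i.e. α is a root of g(x) = (x - 14)^3 - 620 = x^3 - 42x^2 + 588x - 3364. Since g(x) = h(x - 14) where h(x) = x^3 - 620, and h is irreducible over Q (because 620 is not a perfect cube, so h has no rational root, and a monic cubic with no rational root is irreducible), g is also irreducible (irreducibility is preserved under the substitution x → x - 14). Hence m_α(x) = x^3 - 42x^2 + 588x - 3364.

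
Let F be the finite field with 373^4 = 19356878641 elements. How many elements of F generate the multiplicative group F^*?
There are φ(19356878640) = 4273766400 primitive elements

F_q^* is cyclic of order q - 1 = 19356878640. A cyclic group of order m has exactly φ(m) generators. Here m = 19356878640 = 2^4 · 3 · 5 · 11 · 17 · 31 · 13913, so the number of primitive elements is φ(19356878640) = 4273766400.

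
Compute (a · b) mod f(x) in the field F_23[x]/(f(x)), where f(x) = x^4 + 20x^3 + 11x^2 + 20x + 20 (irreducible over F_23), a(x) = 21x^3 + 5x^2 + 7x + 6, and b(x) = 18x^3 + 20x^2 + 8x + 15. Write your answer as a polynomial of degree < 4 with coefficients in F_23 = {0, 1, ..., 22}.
a · b ≡ 14x^3 + x^2 + 10x + 6 (mod f(x))

Multiply in F_23[x]: a(x)·b(x) = (21x^3 + 5x^2 + 7x + 6)·(18x^3 + 20x^2 + 8x + 15) = 10x^6 + 4x^5 + 3x^4 + 5x^3 + 21x^2 + 15x + 21. This has degree ≥ 4, so divide by f(x) over F_23: 10x^6 + 4x^5 + 3x^4 + 5x^3 + 21x^2 + 15x + 21 = (10x^2 + 11x + 18)·(x^4 + 20x^3 + 11x^2 + 20x + 20) + (14x^3 + x^2 + 10x + 6). Hence a·b ≡ 14x^3 + x^2 + 10x + 6 (mod f). (F_23[x]/(f) is a field with 23^4 = 279841 elements since f is irreducible of degree 4.)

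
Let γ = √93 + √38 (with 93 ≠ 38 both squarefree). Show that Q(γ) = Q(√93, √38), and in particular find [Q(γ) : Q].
[Q(γ) : Q] = 4 (equivalently, Q(γ) = Q(√93, √38))

Obviously Q(γ) ⊆ Q(√93, √38), and [Q(√93, √38):Q] = 4 (since 93, 38 are distinct squarefree integers > 1 with 3534 not a perfect square). To show equality we compute the minimal polynomial of γ. From γ = √93 + √38: γ^2 = 93 + 2√(3534) + 38 = 131 + 2√(3534), so γ^2 - 131 = 2√(3534); squaring, (γ^2 - 131)^2 = 4·3534, i.e. γ^4 - 262γ^2 + 17161 - 14136 = 0, i.e. γ^4 - 262γ^2 + 3025 = 0. So γ is a root of x^4 - 262x^2 + 3025. This polynomial is irreducible over Q: it has no rational root (each ±√93 ± √38 is irrational), and any factorization into two quadratics over Q would force √(3534) ∈ Q (pairing opposite roots) or √93, √38 ∈ Q (other pairings), all impossible. Hence [Q(γ):Q] = 4 = [Q(√93, √38):Q], so Q(γ) = Q(√93, √38).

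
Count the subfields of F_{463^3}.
F_{463^3} has 2 subfields

The subfields of F_{p^n} are exactly the fields F_{p^d} for d | n (each is the fixed field of the unique index-d subgroup of Gal(F_{p^n}/F_p) ≅ Z/nZ). The divisors of n = 3 are {1, 3}, giving 2 subfields: F_{463^1}, F_{463^3}.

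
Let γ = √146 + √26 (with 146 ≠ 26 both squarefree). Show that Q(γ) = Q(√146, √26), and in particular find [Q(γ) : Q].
[Q(γ) : Q] = 4 (equivalently, Q(γ) = Q(√146, √26))

Obviously Q(γ) ⊆ Q(√146, √26), and [Q(√146, √26):Q] = 4 (since 146, 26 are distinct squarefree integers > 1 with 3796 not a perfect square). To show equality we compute the minimal polynomial of γ. From γ = √146 + √26: γ^2 = 146 + 2√(3796) + 26 = 172 + 2√(3796), so γ^2 - 172 = 2√(3796); squaring, (γ^2 - 172)^2 = 4·3796, i.e. γ^4 - 344γ^2 + 29584 - 15184 = 0, i.e. γ^4 - 344γ^2 + 14400 = 0. So γ is a root of x^4 - 344x^2 + 14400. This polynomial is irreducible over Q: it has no rational root (each ±√146 ± √26 is irrational), and any factorization into two quadratics over Q would force √(3796) ∈ Q (pairing opposite roots) or √146, √26 ∈ Q (other pairings), all impossible. Hence [Q(γ):Q] = 4 = [Q(√146, √26):Q], so Q(γ) = Q(√146, √26).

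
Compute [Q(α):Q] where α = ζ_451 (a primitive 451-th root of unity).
[Q(α):Q] = 400

The minimal polynomial of ζ_451 over Q is the 451-th cyclotomic polynomial Φ_451(x), which is irreducible over Q and has degree φ(451) = 400. Hence [Q(α):Q] = φ(451) = 400.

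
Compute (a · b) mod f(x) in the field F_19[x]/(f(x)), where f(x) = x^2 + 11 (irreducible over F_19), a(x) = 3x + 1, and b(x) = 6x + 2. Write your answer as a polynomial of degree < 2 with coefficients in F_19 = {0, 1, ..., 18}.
a · b ≡ 12x + 13 (mod f(x))

Multiply in F_19[x]: a(x)·b(x) = (3x + 1)·(6x + 2) = 18x^2 + 12x + 2. This has degree ≥ 2, so divide by f(x) over F_19: 18x^2 + 12x + 2 = (18)·(x^2 + 11) + (12x + 13). Hence a·b ≡ 12x + 13 (mod f). (F_19[x]/(f) is a field with 19^2 = 361 elements since f is irreducible of degree 2.)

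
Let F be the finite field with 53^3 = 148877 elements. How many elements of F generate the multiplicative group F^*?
There are φ(148876) = 58752 primitive elements

F_q^* is cyclic of order q - 1 = 148876. A cyclic group of order m has exactly φ(m) generators. Here m = 148876 = 2^2 · 7 · 13 · 409, so the number of primitive elements is φ(148876) = 58752.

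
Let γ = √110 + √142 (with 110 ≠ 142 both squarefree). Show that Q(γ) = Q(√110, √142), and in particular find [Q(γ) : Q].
[Q(γ) : Q] = 4 (equivalently, Q(γ) = Q(√110, √142))

Obviously Q(γ) ⊆ Q(√110, √142), and [Q(√110, √142):Q] = 4 (since 110, 142 are distinct squarefree integers > 1 with 15620 not a perfect square). To show equality we compute the minimal polynomial of γ. From γ = √110 + √142: γ^2 = 110 + 2√(15620) + 142 = 252 + 2√(15620), so γ^2 - 252 = 2√(15620); squaring, (γ^2 - 252)^2 = 4·15620, i.e. γ^4 - 504γ^2 + 63504 - 62480 = 0, i.e. γ^4 - 504γ^2 + 1024 = 0. So γ is a root of x^4 - 504x^2 + 1024. This polynomial is irreducible over Q: it has no rational root (each ±√110 ± √142 is irrational), and any factorization into two quadratics over Q would force √(15620) ∈ Q (pairing opposite roots) or √110, √142 ∈ Q (other pairings), all impossible. Hence [Q(γ):Q] = 4 = [Q(√110, √142):Q], so Q(γ) = Q(√110, √142).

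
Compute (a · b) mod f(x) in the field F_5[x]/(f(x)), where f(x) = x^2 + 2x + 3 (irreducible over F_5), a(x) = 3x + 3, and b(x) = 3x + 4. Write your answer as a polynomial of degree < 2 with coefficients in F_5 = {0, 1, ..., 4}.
a · b ≡ 3x (mod f(x))

Multiply in F_5[x]: a(x)·b(x) = (3x + 3)·(3x + 4) = 4x^2 + x + 2. This has degree ≥ 2, so divide by f(x) over F_5: 4x^2 + x + 2 = (4)·(x^2 + 2x + 3) + (3x). Hence a·b ≡ 3x (mod f). (F_5[x]/(f) is a field with 5^2 = 25 elements since f is irreducible of degree 2.)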